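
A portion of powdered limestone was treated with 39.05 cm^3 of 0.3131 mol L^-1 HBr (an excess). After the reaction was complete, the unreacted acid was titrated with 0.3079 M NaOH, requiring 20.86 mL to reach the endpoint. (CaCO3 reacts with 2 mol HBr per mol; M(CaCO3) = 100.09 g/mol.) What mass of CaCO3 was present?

Total n(HBr) added = 0.3131 x 0.03905 = 0.01223 mol.
n(NaOH) used = 0.3079 x 0.02086 = 0.006423 mol, which equals the excess n(HBr).
So n(HBr) consumed by the sample = 0.01223 - 0.006423 = 0.005804 mol.
n(CaCO3) = 0.005804 / 2 = 0.002902 mol.
mass = 0.002902 mol x 100.09 g/mol = 0.290 g.

0.290 g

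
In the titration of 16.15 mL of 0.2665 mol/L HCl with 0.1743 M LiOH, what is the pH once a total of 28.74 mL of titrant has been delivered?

n(acid) = 0.2665 x 0.01615 = 0.004304 mol; n(LiOH) added = 0.1743 x 0.02874 = 0.005009 mol.
Base is in excess by 0.005009 - 0.004304 = 0.0007054 mol in a total volume of 0.04489 L.
[OH^-] = 0.0007054/0.04489 = 0.01571 M, so pOH = 1.80 and pH = 14.00 - 1.80 = 12.20.

12.20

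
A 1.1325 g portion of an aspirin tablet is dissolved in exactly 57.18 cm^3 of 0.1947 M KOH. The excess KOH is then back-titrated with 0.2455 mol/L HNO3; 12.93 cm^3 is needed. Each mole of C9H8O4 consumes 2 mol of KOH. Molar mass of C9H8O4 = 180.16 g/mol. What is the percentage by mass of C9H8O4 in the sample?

Total n(KOH) added = 0.1947 x 0.05718 = 0.01113 mol.
n(HNO3) used = 0.2455 x 0.01293 = 0.003174 mol, which equals the excess n(KOH).
So n(KOH) consumed by the sample = 0.01113 - 0.003174 = 0.007959 mol.
n(C9H8O4) = 0.007959 / 2 = 0.003979 mol.
mass C9H8O4 = 0.003979 x 180.16 = 0.7169 g, so %C9H8O4 = 0.7169/1.1325 x 100 = 63.3%.

63.3%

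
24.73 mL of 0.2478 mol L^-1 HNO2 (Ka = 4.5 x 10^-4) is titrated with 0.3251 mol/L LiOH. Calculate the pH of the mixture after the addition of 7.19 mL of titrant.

3.14

Initial n(HNO2) = 0.2478 x 0.02473 = 0.006128 mol.
n(LiOH) added = 0.3251 x 0.007190 = 0.002337 mol, converting that many moles of HNO2 to NO2-.
Remaining n(HNO2) = 0.003791 mol; n(NO2-) = 0.002337 mol.
By Henderson-Hasselbalch, pH = pKa + log([A^-]/[HA]) = 3.35 + log(0.002337/0.003791) = 3.35 + (-0.21) = 3.14.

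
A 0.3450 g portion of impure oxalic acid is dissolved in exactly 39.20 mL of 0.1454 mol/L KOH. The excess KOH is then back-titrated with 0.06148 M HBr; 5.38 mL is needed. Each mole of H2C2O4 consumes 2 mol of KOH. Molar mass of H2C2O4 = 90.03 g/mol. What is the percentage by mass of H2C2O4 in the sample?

70.1%

Total n(KOH) added = 0.1454 x 0.03920 = 0.005700 mol.
n(HBr) used = 0.06148 x 0.005380 = 0.0003308 mol, which equals the excess n(KOH).
So n(KOH) consumed by the sample = 0.005700 - 0.0003308 = 0.005369 mol.
n(H2C2O4) = 0.005369 / 2 = 0.002684 mol.
mass H2C2O4 = 0.002684 x 90.03 = 0.2417 g, so %H2C2O4 = 0.2417/0.3450 x 100 = 70.1%.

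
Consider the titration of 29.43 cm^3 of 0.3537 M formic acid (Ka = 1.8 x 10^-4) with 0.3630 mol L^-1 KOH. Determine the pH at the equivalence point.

n(HCOOH) = 0.3537 x 0.02943 = 0.01041 mol; V(KOH) at equivalence = 0.01041/0.3630 = 0.02868 L.
At equivalence all the acid is converted to HCOO-; total volume = 0.02943 + 0.02868 = 0.05811 L, so [HCOO-] = 0.01041/0.05811 = 0.1791 M.
Kb = Kw/Ka = 1.0e-14 / 1.8 x 10^-4 = 5.56e-11.
[OH^-] = sqrt(Kb x [HCOO-]) = sqrt(5.56e-11 x 0.1791) = 3.15e-6 M.
pOH = 5.50, so pH = 14.00 - 5.50 = 8.50.

8.50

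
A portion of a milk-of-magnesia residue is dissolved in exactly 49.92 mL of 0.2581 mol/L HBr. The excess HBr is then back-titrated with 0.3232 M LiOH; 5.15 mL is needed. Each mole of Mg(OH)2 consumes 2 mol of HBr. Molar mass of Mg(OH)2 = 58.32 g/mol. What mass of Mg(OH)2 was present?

Total n(HBr) added = 0.2581 x 0.04992 = 0.01288 mol.
n(LiOH) used = 0.3232 x 0.005150 = 0.001664 mol, which equals the excess n(HBr).
So n(HBr) consumed by the sample = 0.01288 - 0.001664 = 0.01122 mol.
n(Mg(OH)2) = 0.01122 / 2 = 0.005610 mol.
mass = 0.005610 mol x 58.32 g/mol = 0.327 g.

0.327 g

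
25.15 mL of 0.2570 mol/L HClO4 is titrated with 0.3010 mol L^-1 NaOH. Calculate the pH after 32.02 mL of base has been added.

12.74

n(acid) = 0.2570 x 0.02515 = 0.006464 mol; n(NaOH) added = 0.3010 x 0.03202 = 0.009638 mol.
Base is in excess by 0.009638 - 0.006464 = 0.003174 mol in a total volume of 0.05717 L.
[OH^-] = 0.003174/0.05717 = 0.05553 M, so pOH = 1.26 and pH = 14.00 - 1.26 = 12.74.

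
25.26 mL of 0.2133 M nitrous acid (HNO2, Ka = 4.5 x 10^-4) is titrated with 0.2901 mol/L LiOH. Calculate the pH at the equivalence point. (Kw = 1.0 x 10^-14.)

n(HNO2) = 0.2133 x 0.02526 = 0.005388 mol; V(LiOH) at equivalence = 0.005388/0.2901 = 0.01857 L.
At equivalence all the acid is converted to NO2-; total volume = 0.02526 + 0.01857 = 0.04383 L, so [NO2-] = 0.005388/0.04383 = 0.1229 M.
Kb = Kw/Ka = 1.0e-14 / 4.5 x 10^-4 = 2.22e-11.
[OH^-] = sqrt(Kb x [NO2-]) = sqrt(2.22e-11 x 0.1229) = 1.65e-6 M.
pOH = 5.78, so pH = 14.00 - 5.78 = 8.22.

8.22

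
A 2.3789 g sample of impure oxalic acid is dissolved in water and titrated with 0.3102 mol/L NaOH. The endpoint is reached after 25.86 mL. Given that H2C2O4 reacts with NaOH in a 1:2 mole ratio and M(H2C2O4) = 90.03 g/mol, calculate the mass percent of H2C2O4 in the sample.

15.2%

n(NaOH) = 0.3102 x 0.02586 = 0.008022 mol.
n(H2C2O4) = 0.008022 / 2 = 0.004011 mol.
mass of H2C2O4 = 0.004011 x 90.03 = 0.3611 g.
% purity = 0.3611 / 2.3789 x 100 = 15.2%.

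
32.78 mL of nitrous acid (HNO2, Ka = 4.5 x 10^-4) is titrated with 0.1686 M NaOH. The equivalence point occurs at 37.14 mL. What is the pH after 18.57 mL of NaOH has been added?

3.35

18.57 mL is exactly half the equivalence volume (37.14/2), i.e. the half-equivalence point.
There, n(HA) = n(A^-), so pH = pKa = -log(4.5 x 10^-4) = 3.35.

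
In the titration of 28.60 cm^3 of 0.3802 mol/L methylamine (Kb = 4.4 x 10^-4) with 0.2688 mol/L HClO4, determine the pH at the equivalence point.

n(CH3NH2) = 0.3802 x 0.02860 = 0.01087 mol; V(HClO4) at equivalence = 0.01087/0.2688 = 0.04045 L.
At equivalence the base is fully converted to CH3NH3+; total volume = 0.06905 L, so [CH3NH3+] = 0.01087/0.06905 = 0.1575 M.
Ka(CH3NH3+) = Kw/Kb = 1.0e-14 / 4.4 x 10^-4 = 2.27e-11.
[H^+] = sqrt(Ka x [CH3NH3+]) = sqrt(2.27e-11 x 0.1575) = 1.89e-6 M.
pH = -log(1.89e-6) = 5.72.

5.72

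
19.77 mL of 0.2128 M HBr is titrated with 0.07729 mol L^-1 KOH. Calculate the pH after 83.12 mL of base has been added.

12.33

n(acid) = 0.2128 x 0.01977 = 0.004207 mol; n(KOH) added = 0.07729 x 0.08312 = 0.006424 mol.
Base is in excess by 0.006424 - 0.004207 = 0.002217 mol in a total volume of 0.1029 L.
[OH^-] = 0.002217/0.1029 = 0.02155 M, so pOH = 1.67 and pH = 14.00 - 1.67 = 12.33.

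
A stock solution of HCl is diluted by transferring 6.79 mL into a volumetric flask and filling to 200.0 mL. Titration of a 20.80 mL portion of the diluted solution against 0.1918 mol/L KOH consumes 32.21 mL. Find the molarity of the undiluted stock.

8.75 M

n(KOH) = 0.1918 x 0.03221 = 0.006178 mol.
n(HCl) in the aliquot = 0.006178 mol.
[diluted HCl] = 0.006178 / 0.02080 = 0.2970 M.
Dilution factor = 200.0/6.790 = 29.46, so [stock] = 0.2970 x 29.46 = 8.75 M.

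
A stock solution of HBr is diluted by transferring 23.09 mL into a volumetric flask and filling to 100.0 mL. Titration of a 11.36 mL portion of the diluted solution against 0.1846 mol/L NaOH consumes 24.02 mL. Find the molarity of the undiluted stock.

n(NaOH) = 0.1846 x 0.02402 = 0.004434 mol.
n(HBr) in the aliquot = 0.004434 mol.
[diluted HBr] = 0.004434 / 0.01136 = 0.3903 M.
Dilution factor = 100.0/23.09 = 4.331, so [stock] = 0.3903 x 4.331 = 1.69 M.

1.69 M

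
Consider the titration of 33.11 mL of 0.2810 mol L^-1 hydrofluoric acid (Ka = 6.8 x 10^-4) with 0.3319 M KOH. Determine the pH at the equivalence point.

n(HF) = 0.2810 x 0.03311 = 0.009304 mol; V(KOH) at equivalence = 0.009304/0.3319 = 0.02803 L.
At equivalence all the acid is converted to F-; total volume = 0.03311 + 0.02803 = 0.06114 L, so [F-] = 0.009304/0.06114 = 0.1522 M.
Kb = Kw/Ka = 1.0e-14 / 6.8 x 10^-4 = 1.47e-11.
[OH^-] = sqrt(Kb x [F-]) = sqrt(1.47e-11 x 0.1522) = 1.50e-6 M.
pOH = 5.83, so pH = 14.00 - 5.83 = 8.17.

8.17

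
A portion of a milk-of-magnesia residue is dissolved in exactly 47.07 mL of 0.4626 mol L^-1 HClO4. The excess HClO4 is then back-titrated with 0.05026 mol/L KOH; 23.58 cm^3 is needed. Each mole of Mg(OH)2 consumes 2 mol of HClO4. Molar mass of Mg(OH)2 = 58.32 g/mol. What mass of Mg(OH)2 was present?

0.600 g

Total n(HClO4) added = 0.4626 x 0.04707 = 0.02177 mol.
n(KOH) used = 0.05026 x 0.02358 = 0.001185 mol, which equals the excess n(HClO4).
So n(HClO4) consumed by the sample = 0.02177 - 0.001185 = 0.02059 mol.
n(Mg(OH)2) = 0.02059 / 2 = 0.01029 mol.
mass = 0.01029 mol x 58.32 g/mol = 0.600 g.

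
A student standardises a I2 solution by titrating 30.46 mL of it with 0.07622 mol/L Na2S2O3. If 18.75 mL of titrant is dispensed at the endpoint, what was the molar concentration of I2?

n(Na2S2O3) = 0.07622 x 0.01875 = 0.001429 mol.
From the balanced equation, 2 mol Na2S2O3 reacts with 1 mol I2, so n(I2) = 0.001429 x 1/2 = 0.0007146 mol.
[I2] = 0.0007146 / 0.03046 L = 0.0235 M.

0.0235 M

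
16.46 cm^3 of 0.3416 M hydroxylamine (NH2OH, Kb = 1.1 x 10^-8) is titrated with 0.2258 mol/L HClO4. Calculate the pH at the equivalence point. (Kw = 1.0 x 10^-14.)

3.45

n(NH2OH) = 0.3416 x 0.01646 = 0.005623 mol; V(HClO4) at equivalence = 0.005623/0.2258 = 0.02490 L.
At equivalence the base is fully converted to NH3OH+; total volume = 0.04136 L, so [NH3OH+] = 0.005623/0.04136 = 0.1359 M.
Ka(NH3OH+) = Kw/Kb = 1.0e-14 / 1.1 x 10^-8 = 9.09e-7.
[H^+] = sqrt(Ka x [NH3OH+]) = sqrt(9.09e-7 x 0.1359) = 0.000352 M.
pH = -log(0.000352) = 3.45.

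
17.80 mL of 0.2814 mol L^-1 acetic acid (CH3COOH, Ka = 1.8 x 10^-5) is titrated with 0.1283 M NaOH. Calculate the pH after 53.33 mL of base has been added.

n(acid) = 0.2814 x 0.01780 = 0.005009 mol; n(NaOH) added = 0.1283 x 0.05333 = 0.006842 mol.
Base is in excess by 0.006842 - 0.005009 = 0.001833 mol in a total volume of 0.07113 L.
[OH^-] = 0.001833/0.07113 = 0.02577 M, so pOH = 1.59 and pH = 14.00 - 1.59 = 12.41.

12.41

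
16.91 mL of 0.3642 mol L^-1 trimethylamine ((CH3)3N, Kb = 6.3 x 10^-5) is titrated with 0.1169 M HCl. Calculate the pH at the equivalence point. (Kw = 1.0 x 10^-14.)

n((CH3)3N) = 0.3642 x 0.01691 = 0.006159 mol; V(HCl) at equivalence = 0.006159/0.1169 = 0.05268 L.
At equivalence the base is fully converted to (CH3)3NH+; total volume = 0.06959 L, so [(CH3)3NH+] = 0.006159/0.06959 = 0.08850 M.
Ka((CH3)3NH+) = Kw/Kb = 1.0e-14 / 6.3 x 10^-5 = 1.59e-10.
[H^+] = sqrt(Ka x [(CH3)3NH+]) = sqrt(1.59e-10 x 0.08850) = 3.75e-6 M.
pH = -log(3.75e-6) = 5.43.

5.43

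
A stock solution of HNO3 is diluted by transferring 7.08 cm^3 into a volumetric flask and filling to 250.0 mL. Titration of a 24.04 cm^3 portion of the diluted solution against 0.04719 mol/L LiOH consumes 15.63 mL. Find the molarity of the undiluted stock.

1.08 M

n(LiOH) = 0.04719 x 0.01563 = 0.0007376 mol.
n(HNO3) in the aliquot = 0.0007376 mol.
[diluted HNO3] = 0.0007376 / 0.02404 = 0.03068 M.
Dilution factor = 250.0/7.080 = 35.31, so [stock] = 0.03068 x 35.31 = 1.08 M.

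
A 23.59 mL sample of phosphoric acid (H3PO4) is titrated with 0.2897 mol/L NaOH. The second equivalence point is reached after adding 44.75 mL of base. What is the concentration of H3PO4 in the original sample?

0.275 M

n(NaOH) = 0.2897 x 0.04475 = 0.01296 mol.
At the second equivalence point, 2 mol OH^- react per mol H3PO4, so n(H3PO4) = 0.01296 / 2 = 0.006482 mol.
[H3PO4] = 0.006482 / 0.02359 L = 0.275 M.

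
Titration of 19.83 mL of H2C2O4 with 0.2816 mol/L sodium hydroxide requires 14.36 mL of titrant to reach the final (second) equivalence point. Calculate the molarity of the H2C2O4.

n(NaOH) = 0.2816 x 0.01436 = 0.004044 mol.
At the final (second) equivalence point, 2 mol OH^- react per mol H2C2O4, so n(H2C2O4) = 0.004044 / 2 = 0.002022 mol.
[H2C2O4] = 0.002022 / 0.01983 L = 0.102 M.

0.102 M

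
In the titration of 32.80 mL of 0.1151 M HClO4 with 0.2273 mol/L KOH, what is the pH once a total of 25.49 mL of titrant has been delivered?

12.54

n(acid) = 0.1151 x 0.03280 = 0.003775 mol; n(KOH) added = 0.2273 x 0.02549 = 0.005794 mol.
Base is in excess by 0.005794 - 0.003775 = 0.002019 mol in a total volume of 0.05829 L.
[OH^-] = 0.002019/0.05829 = 0.03463 M, so pOH = 1.46 and pH = 14.00 - 1.46 = 12.54.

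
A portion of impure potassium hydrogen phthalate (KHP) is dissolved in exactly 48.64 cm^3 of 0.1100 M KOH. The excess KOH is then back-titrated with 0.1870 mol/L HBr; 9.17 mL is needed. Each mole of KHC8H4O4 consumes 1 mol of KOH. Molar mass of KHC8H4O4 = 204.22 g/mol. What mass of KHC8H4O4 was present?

Total n(KOH) added = 0.1100 x 0.04864 = 0.005350 mol.
n(HBr) used = 0.1870 x 0.009170 = 0.001715 mol, which equals the excess n(KOH).
So n(KOH) consumed by the sample = 0.005350 - 0.001715 = 0.003636 mol.
n(KHC8H4O4) = 0.003636 / 1 = 0.003636 mol.
mass = 0.003636 mol x 204.22 g/mol = 0.742 g.

0.742 g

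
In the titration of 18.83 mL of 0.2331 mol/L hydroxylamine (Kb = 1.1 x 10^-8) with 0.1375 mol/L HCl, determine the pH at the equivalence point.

3.55

n(NH2OH) = 0.2331 x 0.01883 = 0.004389 mol; V(HCl) at equivalence = 0.004389/0.1375 = 0.03192 L.
At equivalence the base is fully converted to NH3OH+; total volume = 0.05075 L, so [NH3OH+] = 0.004389/0.05075 = 0.08648 M.
Ka(NH3OH+) = Kw/Kb = 1.0e-14 / 1.1 x 10^-8 = 9.09e-7.
[H^+] = sqrt(Ka x [NH3OH+]) = sqrt(9.09e-7 x 0.08648) = 0.000280 M.
pH = -log(0.000280) = 3.55.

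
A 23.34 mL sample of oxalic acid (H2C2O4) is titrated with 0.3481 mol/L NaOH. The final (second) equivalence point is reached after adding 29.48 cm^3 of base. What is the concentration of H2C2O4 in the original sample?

0.220 M

n(NaOH) = 0.3481 x 0.02948 = 0.01026 mol.
At the final (second) equivalence point, 2 mol OH^- react per mol H2C2O4, so n(H2C2O4) = 0.01026 / 2 = 0.005131 mol.
[H2C2O4] = 0.005131 / 0.02334 L = 0.220 M.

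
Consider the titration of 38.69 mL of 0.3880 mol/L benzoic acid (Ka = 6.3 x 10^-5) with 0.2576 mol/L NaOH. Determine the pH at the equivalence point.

8.70

n(C6H5COOH) = 0.3880 x 0.03869 = 0.01501 mol; V(NaOH) at equivalence = 0.01501/0.2576 = 0.05828 L.
At equivalence all the acid is converted to C6H5COO-; total volume = 0.03869 + 0.05828 = 0.09697 L, so [C6H5COO-] = 0.01501/0.09697 = 0.1548 M.
Kb = Kw/Ka = 1.0e-14 / 6.3 x 10^-5 = 1.59e-10.
[OH^-] = sqrt(Kb x [C6H5COO-]) = sqrt(1.59e-10 x 0.1548) = 4.96e-6 M.
pOH = 5.30, so pH = 14.00 - 5.30 = 8.70.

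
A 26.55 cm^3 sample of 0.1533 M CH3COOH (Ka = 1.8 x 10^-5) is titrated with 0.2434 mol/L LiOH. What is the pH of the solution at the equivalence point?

n(CH3COOH) = 0.1533 x 0.02655 = 0.004070 mol; V(LiOH) at equivalence = 0.004070/0.2434 = 0.01672 L.
At equivalence all the acid is converted to CH3COO-; total volume = 0.02655 + 0.01672 = 0.04327 L, so [CH3COO-] = 0.004070/0.04327 = 0.09406 M.
Kb = Kw/Ka = 1.0e-14 / 1.8 x 10^-5 = 5.56e-10.
[OH^-] = sqrt(Kb x [CH3COO-]) = sqrt(5.56e-10 x 0.09406) = 7.23e-6 M.
pOH = 5.14, so pH = 14.00 - 5.14 = 8.86.

8.86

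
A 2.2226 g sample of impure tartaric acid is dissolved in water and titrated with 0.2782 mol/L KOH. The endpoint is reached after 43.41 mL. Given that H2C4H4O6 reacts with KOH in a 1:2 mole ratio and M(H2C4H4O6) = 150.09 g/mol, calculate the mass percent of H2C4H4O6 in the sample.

40.8%

n(KOH) = 0.2782 x 0.04341 = 0.01208 mol.
n(H2C4H4O6) = 0.01208 / 2 = 0.006038 mol.
mass of H2C4H4O6 = 0.006038 x 150.09 = 0.9063 g.
% purity = 0.9063 / 2.2226 x 100 = 40.8%.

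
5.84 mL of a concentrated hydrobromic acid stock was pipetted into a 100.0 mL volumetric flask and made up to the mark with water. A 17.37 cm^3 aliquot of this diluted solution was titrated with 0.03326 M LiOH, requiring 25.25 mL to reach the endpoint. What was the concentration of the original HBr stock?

n(LiOH) = 0.03326 x 0.02525 = 0.0008398 mol.
n(HBr) in the aliquot = 0.0008398 mol.
[diluted HBr] = 0.0008398 / 0.01737 = 0.04835 M.
Dilution factor = 100.0/5.840 = 17.12, so [stock] = 0.04835 x 17.12 = 0.828 M.

0.828 M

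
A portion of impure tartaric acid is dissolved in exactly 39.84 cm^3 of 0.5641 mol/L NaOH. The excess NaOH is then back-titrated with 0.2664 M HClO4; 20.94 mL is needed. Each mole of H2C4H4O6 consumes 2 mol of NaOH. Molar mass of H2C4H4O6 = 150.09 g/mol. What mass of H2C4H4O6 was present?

1.27 g

Total n(NaOH) added = 0.5641 x 0.03984 = 0.02247 mol.
n(HClO4) used = 0.2664 x 0.02094 = 0.005578 mol, which equals the excess n(NaOH).
So n(NaOH) consumed by the sample = 0.02247 - 0.005578 = 0.01690 mol.
n(H2C4H4O6) = 0.01690 / 2 = 0.008448 mol.
mass = 0.008448 mol x 150.09 g/mol = 1.27 g.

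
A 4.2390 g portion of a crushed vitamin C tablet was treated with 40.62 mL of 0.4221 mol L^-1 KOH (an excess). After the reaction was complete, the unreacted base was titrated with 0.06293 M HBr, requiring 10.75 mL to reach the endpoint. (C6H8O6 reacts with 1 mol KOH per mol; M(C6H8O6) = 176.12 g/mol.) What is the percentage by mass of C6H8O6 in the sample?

Total n(KOH) added = 0.4221 x 0.04062 = 0.01715 mol.
n(HBr) used = 0.06293 x 0.01075 = 0.0006765 mol, which equals the excess n(KOH).
So n(KOH) consumed by the sample = 0.01715 - 0.0006765 = 0.01647 mol.
n(C6H8O6) = 0.01647 / 1 = 0.01647 mol.
mass C6H8O6 = 0.01647 x 176.12 = 2.901 g, so %C6H8O6 = 2.901/4.2390 x 100 = 68.4%.

68.4%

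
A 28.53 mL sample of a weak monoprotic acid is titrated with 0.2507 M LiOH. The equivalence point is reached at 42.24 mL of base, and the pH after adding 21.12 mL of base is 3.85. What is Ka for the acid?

21.12 mL is half of the equivalence volume, so this is the half-equivalence point where [HA] = [A^-].
At half-equivalence pH = pKa, so pKa = 3.85.
Ka = 10^(-3.85) = 1.4 x 10^-4.

1.4 x 10^-4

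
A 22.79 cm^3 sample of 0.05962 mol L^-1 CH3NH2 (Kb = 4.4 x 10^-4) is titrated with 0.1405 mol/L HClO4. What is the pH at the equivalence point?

n(CH3NH2) = 0.05962 x 0.02279 = 0.001359 mol; V(HClO4) at equivalence = 0.001359/0.1405 = 0.009671 L.
At equivalence the base is fully converted to CH3NH3+; total volume = 0.03246 L, so [CH3NH3+] = 0.001359/0.03246 = 0.04186 M.
Ka(CH3NH3+) = Kw/Kb = 1.0e-14 / 4.4 x 10^-4 = 2.27e-11.
[H^+] = sqrt(Ka x [CH3NH3+]) = sqrt(2.27e-11 x 0.04186) = 9.75e-7 M.
pH = -log(9.75e-7) = 6.01.

6.01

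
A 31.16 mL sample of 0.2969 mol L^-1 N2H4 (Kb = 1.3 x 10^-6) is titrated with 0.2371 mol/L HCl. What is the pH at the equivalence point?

4.50

n(N2H4) = 0.2969 x 0.03116 = 0.009251 mol; V(HCl) at equivalence = 0.009251/0.2371 = 0.03902 L.
At equivalence the base is fully converted to N2H5+; total volume = 0.07018 L, so [N2H5+] = 0.009251/0.07018 = 0.1318 M.
Ka(N2H5+) = Kw/Kb = 1.0e-14 / 1.3 x 10^-6 = 7.69e-9.
[H^+] = sqrt(Ka x [N2H5+]) = sqrt(7.69e-9 x 0.1318) = 3.18e-5 M.
pH = -log(3.18e-5) = 4.50.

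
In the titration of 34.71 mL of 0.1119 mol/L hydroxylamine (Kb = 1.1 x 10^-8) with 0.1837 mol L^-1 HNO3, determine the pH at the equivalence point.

3.60

n(NH2OH) = 0.1119 x 0.03471 = 0.003884 mol; V(HNO3) at equivalence = 0.003884/0.1837 = 0.02114 L.
At equivalence the base is fully converted to NH3OH+; total volume = 0.05585 L, so [NH3OH+] = 0.003884/0.05585 = 0.06954 M.
Ka(NH3OH+) = Kw/Kb = 1.0e-14 / 1.1 x 10^-8 = 9.09e-7.
[H^+] = sqrt(Ka x [NH3OH+]) = sqrt(9.09e-7 x 0.06954) = 0.000251 M.
pH = -log(0.000251) = 3.60.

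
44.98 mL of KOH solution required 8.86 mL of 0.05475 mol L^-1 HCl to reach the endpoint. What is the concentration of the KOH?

0.0108 M

n(HCl) delivered = 0.05475 x 0.008860 = 0.0004851 mol.
For a 1:1 reaction, n(KOH) = 0.0004851 mol.
[KOH] = 0.0004851 mol / 0.04498 L = 0.0108 M.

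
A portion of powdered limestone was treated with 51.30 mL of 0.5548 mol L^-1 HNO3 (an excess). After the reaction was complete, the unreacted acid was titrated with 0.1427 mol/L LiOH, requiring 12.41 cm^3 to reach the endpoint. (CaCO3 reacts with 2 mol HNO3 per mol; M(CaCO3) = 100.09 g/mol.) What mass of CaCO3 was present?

Total n(HNO3) added = 0.5548 x 0.05130 = 0.02846 mol.
n(LiOH) used = 0.1427 x 0.01241 = 0.001771 mol, which equals the excess n(HNO3).
So n(HNO3) consumed by the sample = 0.02846 - 0.001771 = 0.02669 mol.
n(CaCO3) = 0.02669 / 2 = 0.01335 mol.
mass = 0.01335 mol x 100.09 g/mol = 1.34 g.

1.34 g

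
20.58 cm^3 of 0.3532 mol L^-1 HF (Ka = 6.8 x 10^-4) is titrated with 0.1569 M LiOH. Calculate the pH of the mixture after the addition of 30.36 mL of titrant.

3.45

Initial n(HF) = 0.3532 x 0.02058 = 0.007269 mol.
n(LiOH) added = 0.1569 x 0.03036 = 0.004763 mol, converting that many moles of HF to F-.
Remaining n(HF) = 0.002505 mol; n(F-) = 0.004763 mol.
By Henderson-Hasselbalch, pH = pKa + log([A^-]/[HA]) = 3.17 + log(0.004763/0.002505) = 3.17 + (+0.28) = 3.45.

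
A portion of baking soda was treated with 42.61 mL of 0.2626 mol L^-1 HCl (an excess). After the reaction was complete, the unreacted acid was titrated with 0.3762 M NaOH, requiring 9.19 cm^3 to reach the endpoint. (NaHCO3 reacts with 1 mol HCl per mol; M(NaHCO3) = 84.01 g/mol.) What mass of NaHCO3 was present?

Total n(HCl) added = 0.2626 x 0.04261 = 0.01119 mol.
n(NaOH) used = 0.3762 x 0.009190 = 0.003457 mol, which equals the excess n(HCl).
So n(HCl) consumed by the sample = 0.01119 - 0.003457 = 0.007732 mol.
n(NaHCO3) = 0.007732 / 1 = 0.007732 mol.
mass = 0.007732 mol x 84.01 g/mol = 0.650 g.

0.650 g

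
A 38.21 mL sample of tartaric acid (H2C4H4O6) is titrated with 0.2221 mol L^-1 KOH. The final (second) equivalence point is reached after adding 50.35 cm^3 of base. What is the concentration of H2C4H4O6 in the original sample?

0.146 M

n(KOH) = 0.2221 x 0.05035 = 0.01118 mol.
At the final (second) equivalence point, 2 mol OH^- react per mol H2C4H4O6, so n(H2C4H4O6) = 0.01118 / 2 = 0.005591 mol.
[H2C4H4O6] = 0.005591 / 0.03821 L = 0.146 M.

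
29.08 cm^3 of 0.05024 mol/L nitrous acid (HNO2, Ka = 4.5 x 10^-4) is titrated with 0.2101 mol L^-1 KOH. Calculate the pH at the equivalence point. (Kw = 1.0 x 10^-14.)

n(HNO2) = 0.05024 x 0.02908 = 0.001461 mol; V(KOH) at equivalence = 0.001461/0.2101 = 0.006954 L.
At equivalence all the acid is converted to NO2-; total volume = 0.02908 + 0.006954 = 0.03603 L, so [NO2-] = 0.001461/0.03603 = 0.04054 M.
Kb = Kw/Ka = 1.0e-14 / 4.5 x 10^-4 = 2.22e-11.
[OH^-] = sqrt(Kb x [NO2-]) = sqrt(2.22e-11 x 0.04054) = 9.49e-7 M.
pOH = 6.02, so pH = 14.00 - 6.02 = 7.98.

7.98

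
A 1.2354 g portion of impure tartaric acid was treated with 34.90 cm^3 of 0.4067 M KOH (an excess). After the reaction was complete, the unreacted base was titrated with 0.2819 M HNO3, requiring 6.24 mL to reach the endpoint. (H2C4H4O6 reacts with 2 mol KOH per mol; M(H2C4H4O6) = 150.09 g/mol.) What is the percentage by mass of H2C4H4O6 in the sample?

75.5%

Total n(KOH) added = 0.4067 x 0.03490 = 0.01419 mol.
n(HNO3) used = 0.2819 x 0.006240 = 0.001759 mol, which equals the excess n(KOH).
So n(KOH) consumed by the sample = 0.01419 - 0.001759 = 0.01243 mol.
n(H2C4H4O6) = 0.01243 / 2 = 0.006217 mol.
mass H2C4H4O6 = 0.006217 x 150.09 = 0.9332 g, so %H2C4H4O6 = 0.9332/1.2354 x 100 = 75.5%.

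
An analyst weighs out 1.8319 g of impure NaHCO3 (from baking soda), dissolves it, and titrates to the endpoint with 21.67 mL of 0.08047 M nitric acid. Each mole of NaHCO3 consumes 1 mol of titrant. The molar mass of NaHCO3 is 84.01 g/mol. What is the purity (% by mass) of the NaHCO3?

8.00%

n(HNO3) = 0.08047 x 0.02167 = 0.001744 mol.
n(NaHCO3) = 0.001744 / 1 = 0.001744 mol.
mass of NaHCO3 = 0.001744 x 84.01 = 0.1465 g.
% purity = 0.1465 / 1.8319 x 100 = 8.00%.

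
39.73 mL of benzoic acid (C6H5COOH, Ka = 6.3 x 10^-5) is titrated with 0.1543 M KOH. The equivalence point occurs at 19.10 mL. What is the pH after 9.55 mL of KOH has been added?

4.20

9.55 mL is exactly half the equivalence volume (19.10/2), i.e. the half-equivalence point.
There, n(HA) = n(A^-), so pH = pKa = -log(6.3 x 10^-5) = 4.20.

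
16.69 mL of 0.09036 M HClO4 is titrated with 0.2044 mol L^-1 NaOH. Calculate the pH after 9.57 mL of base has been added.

n(acid) = 0.09036 x 0.01669 = 0.001508 mol; n(NaOH) added = 0.2044 x 0.009570 = 0.001956 mol.
Base is in excess by 0.001956 - 0.001508 = 0.0004480 mol in a total volume of 0.02626 L.
[OH^-] = 0.0004480/0.02626 = 0.01706 M, so pOH = 1.77 and pH = 14.00 - 1.77 = 12.23.

12.23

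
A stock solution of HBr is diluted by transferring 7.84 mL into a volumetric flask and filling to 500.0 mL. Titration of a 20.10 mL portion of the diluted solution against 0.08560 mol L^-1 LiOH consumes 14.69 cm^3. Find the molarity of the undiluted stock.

3.99 M

n(LiOH) = 0.08560 x 0.01469 = 0.001257 mol.
n(HBr) in the aliquot = 0.001257 mol.
[diluted HBr] = 0.001257 / 0.02010 = 0.06256 M.
Dilution factor = 500.0/7.840 = 63.78, so [stock] = 0.06256 x 63.78 = 3.99 M.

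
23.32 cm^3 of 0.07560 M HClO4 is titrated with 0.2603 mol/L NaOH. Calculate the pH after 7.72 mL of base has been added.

n(acid) = 0.07560 x 0.02332 = 0.001763 mol; n(NaOH) added = 0.2603 x 0.007720 = 0.002010 mol.
Base is in excess by 0.002010 - 0.001763 = 0.0002465 mol in a total volume of 0.03104 L.
[OH^-] = 0.0002465/0.03104 = 0.007942 M, so pOH = 2.10 and pH = 14.00 - 2.10 = 11.90.

11.90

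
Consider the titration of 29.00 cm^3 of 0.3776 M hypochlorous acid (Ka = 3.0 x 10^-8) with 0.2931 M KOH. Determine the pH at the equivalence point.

n(HClO) = 0.3776 x 0.02900 = 0.01095 mol; V(KOH) at equivalence = 0.01095/0.2931 = 0.03736 L.
At equivalence all the acid is converted to ClO-; total volume = 0.02900 + 0.03736 = 0.06636 L, so [ClO-] = 0.01095/0.06636 = 0.1650 M.
Kb = Kw/Ka = 1.0e-14 / 3.0 x 10^-8 = 3.33e-7.
[OH^-] = sqrt(Kb x [ClO-]) = sqrt(3.33e-7 x 0.1650) = 0.000235 M.
pOH = 3.63, so pH = 14.00 - 3.63 = 10.37.

10.37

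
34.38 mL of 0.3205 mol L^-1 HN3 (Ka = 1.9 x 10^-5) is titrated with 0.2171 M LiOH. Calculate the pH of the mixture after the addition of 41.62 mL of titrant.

5.38

Initial n(HN3) = 0.3205 x 0.03438 = 0.01102 mol.
n(LiOH) added = 0.2171 x 0.04162 = 0.009036 mol, converting that many moles of HN3 to N3-.
Remaining n(HN3) = 0.001983 mol; n(N3-) = 0.009036 mol.
By Henderson-Hasselbalch, pH = pKa + log([A^-]/[HA]) = 4.72 + log(0.009036/0.001983) = 4.72 + (+0.66) = 5.38.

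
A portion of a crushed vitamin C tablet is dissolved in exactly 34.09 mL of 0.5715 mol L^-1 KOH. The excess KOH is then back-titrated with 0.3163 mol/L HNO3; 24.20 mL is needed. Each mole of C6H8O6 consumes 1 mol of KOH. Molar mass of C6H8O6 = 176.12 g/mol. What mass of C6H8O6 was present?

Total n(KOH) added = 0.5715 x 0.03409 = 0.01948 mol.
n(HNO3) used = 0.3163 x 0.02420 = 0.007654 mol, which equals the excess n(KOH).
So n(KOH) consumed by the sample = 0.01948 - 0.007654 = 0.01183 mol.
n(C6H8O6) = 0.01183 / 1 = 0.01183 mol.
mass = 0.01183 mol x 176.12 g/mol = 2.08 g.

2.08 g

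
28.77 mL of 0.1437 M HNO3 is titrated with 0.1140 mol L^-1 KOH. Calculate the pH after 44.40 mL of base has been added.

12.10

n(acid) = 0.1437 x 0.02877 = 0.004134 mol; n(KOH) added = 0.1140 x 0.04440 = 0.005062 mol.
Base is in excess by 0.005062 - 0.004134 = 0.0009274 mol in a total volume of 0.07317 L.
[OH^-] = 0.0009274/0.07317 = 0.01267 M, so pOH = 1.90 and pH = 14.00 - 1.90 = 12.10.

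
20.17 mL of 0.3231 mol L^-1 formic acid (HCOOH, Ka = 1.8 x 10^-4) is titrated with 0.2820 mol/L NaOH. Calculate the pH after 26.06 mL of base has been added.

12.26

n(acid) = 0.3231 x 0.02017 = 0.006517 mol; n(NaOH) added = 0.2820 x 0.02606 = 0.007349 mol.
Base is in excess by 0.007349 - 0.006517 = 0.0008320 mol in a total volume of 0.04623 L.
[OH^-] = 0.0008320/0.04623 = 0.01800 M, so pOH = 1.74 and pH = 14.00 - 1.74 = 12.26.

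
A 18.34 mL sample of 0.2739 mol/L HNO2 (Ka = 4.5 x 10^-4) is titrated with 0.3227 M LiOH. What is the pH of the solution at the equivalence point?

n(HNO2) = 0.2739 x 0.01834 = 0.005023 mol; V(LiOH) at equivalence = 0.005023/0.3227 = 0.01557 L.
At equivalence all the acid is converted to NO2-; total volume = 0.01834 + 0.01557 = 0.03391 L, so [NO2-] = 0.005023/0.03391 = 0.1482 M.
Kb = Kw/Ka = 1.0e-14 / 4.5 x 10^-4 = 2.22e-11.
[OH^-] = sqrt(Kb x [NO2-]) = sqrt(2.22e-11 x 0.1482) = 1.81e-6 M.
pOH = 5.74, so pH = 14.00 - 5.74 = 8.26.

8.26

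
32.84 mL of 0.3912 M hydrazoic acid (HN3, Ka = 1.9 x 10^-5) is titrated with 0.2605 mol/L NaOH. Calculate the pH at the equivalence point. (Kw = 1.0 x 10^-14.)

8.96

n(HN3) = 0.3912 x 0.03284 = 0.01285 mol; V(NaOH) at equivalence = 0.01285/0.2605 = 0.04932 L.
At equivalence all the acid is converted to N3-; total volume = 0.03284 + 0.04932 = 0.08216 L, so [N3-] = 0.01285/0.08216 = 0.1564 M.
Kb = Kw/Ka = 1.0e-14 / 1.9 x 10^-5 = 5.26e-10.
[OH^-] = sqrt(Kb x [N3-]) = sqrt(5.26e-10 x 0.1564) = 9.07e-6 M.
pOH = 5.04, so pH = 14.00 - 5.04 = 8.96.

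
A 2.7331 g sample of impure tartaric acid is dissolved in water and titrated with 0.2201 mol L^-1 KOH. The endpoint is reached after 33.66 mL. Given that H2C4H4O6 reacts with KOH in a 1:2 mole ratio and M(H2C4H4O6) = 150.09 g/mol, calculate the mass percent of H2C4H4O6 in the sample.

n(KOH) = 0.2201 x 0.03366 = 0.007409 mol.
n(H2C4H4O6) = 0.007409 / 2 = 0.003704 mol.
mass of H2C4H4O6 = 0.003704 x 150.09 = 0.5560 g.
% purity = 0.5560 / 2.7331 x 100 = 20.3%.

20.3%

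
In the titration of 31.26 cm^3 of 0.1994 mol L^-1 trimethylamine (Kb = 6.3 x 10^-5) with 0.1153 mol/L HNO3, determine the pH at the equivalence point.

5.47

n((CH3)3N) = 0.1994 x 0.03126 = 0.006233 mol; V(HNO3) at equivalence = 0.006233/0.1153 = 0.05406 L.
At equivalence the base is fully converted to (CH3)3NH+; total volume = 0.08532 L, so [(CH3)3NH+] = 0.006233/0.08532 = 0.07306 M.
Ka((CH3)3NH+) = Kw/Kb = 1.0e-14 / 6.3 x 10^-5 = 1.59e-10.
[H^+] = sqrt(Ka x [(CH3)3NH+]) = sqrt(1.59e-10 x 0.07306) = 3.41e-6 M.
pH = -log(3.41e-6) = 5.47.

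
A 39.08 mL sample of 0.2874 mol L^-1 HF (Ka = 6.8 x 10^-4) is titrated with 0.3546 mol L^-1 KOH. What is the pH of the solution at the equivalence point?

n(HF) = 0.2874 x 0.03908 = 0.01123 mol; V(KOH) at equivalence = 0.01123/0.3546 = 0.03167 L.
At equivalence all the acid is converted to F-; total volume = 0.03908 + 0.03167 = 0.07075 L, so [F-] = 0.01123/0.07075 = 0.1587 M.
Kb = Kw/Ka = 1.0e-14 / 6.8 x 10^-4 = 1.47e-11.
[OH^-] = sqrt(Kb x [F-]) = sqrt(1.47e-11 x 0.1587) = 1.53e-6 M.
pOH = 5.82, so pH = 14.00 - 5.82 = 8.18.

8.18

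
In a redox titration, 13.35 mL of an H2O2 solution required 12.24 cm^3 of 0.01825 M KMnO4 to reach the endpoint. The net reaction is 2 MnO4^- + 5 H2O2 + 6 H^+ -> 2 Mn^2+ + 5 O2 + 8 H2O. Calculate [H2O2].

0.0418 M

n(KMnO4) = 0.01825 x 0.01224 = 0.0002234 mol.
From the balanced equation, 2 mol KMnO4 reacts with 5 mol H2O2, so n(H2O2) = 0.0002234 x 5/2 = 0.0005584 mol.
[H2O2] = 0.0005584 / 0.01335 L = 0.0418 M.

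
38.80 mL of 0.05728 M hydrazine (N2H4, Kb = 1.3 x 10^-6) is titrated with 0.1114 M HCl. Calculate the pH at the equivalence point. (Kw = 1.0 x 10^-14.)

4.77

n(N2H4) = 0.05728 x 0.03880 = 0.002222 mol; V(HCl) at equivalence = 0.002222/0.1114 = 0.01995 L.
At equivalence the base is fully converted to N2H5+; total volume = 0.05875 L, so [N2H5+] = 0.002222/0.05875 = 0.03783 M.
Ka(N2H5+) = Kw/Kb = 1.0e-14 / 1.3 x 10^-6 = 7.69e-9.
[H^+] = sqrt(Ka x [N2H5+]) = sqrt(7.69e-9 x 0.03783) = 1.71e-5 M.
pH = -log(1.71e-5) = 4.77.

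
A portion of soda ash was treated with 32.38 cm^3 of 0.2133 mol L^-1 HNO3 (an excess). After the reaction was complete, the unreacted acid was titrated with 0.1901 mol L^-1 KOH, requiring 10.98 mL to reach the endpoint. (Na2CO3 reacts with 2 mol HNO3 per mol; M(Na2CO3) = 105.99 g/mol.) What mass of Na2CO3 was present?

0.255 g

Total n(HNO3) added = 0.2133 x 0.03238 = 0.006907 mol.
n(KOH) used = 0.1901 x 0.01098 = 0.002087 mol, which equals the excess n(HNO3).
So n(HNO3) consumed by the sample = 0.006907 - 0.002087 = 0.004819 mol.
n(Na2CO3) = 0.004819 / 2 = 0.002410 mol.
mass = 0.002410 mol x 105.99 g/mol = 0.255 g.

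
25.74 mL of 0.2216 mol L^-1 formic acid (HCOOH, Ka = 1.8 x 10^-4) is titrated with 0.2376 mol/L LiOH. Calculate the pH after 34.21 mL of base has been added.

12.61

n(acid) = 0.2216 x 0.02574 = 0.005704 mol; n(LiOH) added = 0.2376 x 0.03421 = 0.008128 mol.
Base is in excess by 0.008128 - 0.005704 = 0.002424 mol in a total volume of 0.05995 L.
[OH^-] = 0.002424/0.05995 = 0.04044 M, so pOH = 1.39 and pH = 14.00 - 1.39 = 12.61.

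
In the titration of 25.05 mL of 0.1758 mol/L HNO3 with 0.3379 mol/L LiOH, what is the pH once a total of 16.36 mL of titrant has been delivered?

12.43

n(acid) = 0.1758 x 0.02505 = 0.004404 mol; n(LiOH) added = 0.3379 x 0.01636 = 0.005528 mol.
Base is in excess by 0.005528 - 0.004404 = 0.001124 mol in a total volume of 0.04141 L.
[OH^-] = 0.001124/0.04141 = 0.02715 M, so pOH = 1.57 and pH = 14.00 - 1.57 = 12.43.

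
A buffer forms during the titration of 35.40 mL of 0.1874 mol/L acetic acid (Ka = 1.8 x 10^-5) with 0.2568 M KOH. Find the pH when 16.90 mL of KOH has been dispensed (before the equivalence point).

5.02

Initial n(CH3COOH) = 0.1874 x 0.03540 = 0.006634 mol.
n(KOH) added = 0.2568 x 0.01690 = 0.004340 mol, converting that many moles of CH3COOH to CH3COO-.
Remaining n(CH3COOH) = 0.002294 mol; n(CH3COO-) = 0.004340 mol.
By Henderson-Hasselbalch, pH = pKa + log([A^-]/[HA]) = 4.74 + log(0.004340/0.002294) = 4.74 + (+0.28) = 5.02.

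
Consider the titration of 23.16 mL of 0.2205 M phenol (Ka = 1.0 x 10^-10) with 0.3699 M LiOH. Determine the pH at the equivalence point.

11.57

n(C6H5OH) = 0.2205 x 0.02316 = 0.005107 mol; V(LiOH) at equivalence = 0.005107/0.3699 = 0.01381 L.
At equivalence all the acid is converted to C6H5O-; total volume = 0.02316 + 0.01381 = 0.03697 L, so [C6H5O-] = 0.005107/0.03697 = 0.1381 M.
Kb = Kw/Ka = 1.0e-14 / 1.0 x 10^-10 = 0.000100.
[OH^-] = sqrt(Kb x [C6H5O-]) = sqrt(0.000100 x 0.1381) = 0.00372 M.
pOH = 2.43, so pH = 14.00 - 2.43 = 11.57.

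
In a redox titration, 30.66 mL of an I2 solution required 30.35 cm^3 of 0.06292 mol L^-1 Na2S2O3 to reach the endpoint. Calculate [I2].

n(Na2S2O3) = 0.06292 x 0.03035 = 0.001910 mol.
From the balanced equation, 2 mol Na2S2O3 reacts with 1 mol I2, so n(I2) = 0.001910 x 1/2 = 0.0009548 mol.
[I2] = 0.0009548 / 0.03066 L = 0.0311 M.

0.0311 M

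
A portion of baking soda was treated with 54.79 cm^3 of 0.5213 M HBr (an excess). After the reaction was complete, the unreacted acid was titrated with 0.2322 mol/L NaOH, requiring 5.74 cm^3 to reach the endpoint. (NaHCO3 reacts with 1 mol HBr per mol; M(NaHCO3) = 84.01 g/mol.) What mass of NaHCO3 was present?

2.29 g

Total n(HBr) added = 0.5213 x 0.05479 = 0.02856 mol.
n(NaOH) used = 0.2322 x 0.005740 = 0.001333 mol, which equals the excess n(HBr).
So n(HBr) consumed by the sample = 0.02856 - 0.001333 = 0.02723 mol.
n(NaHCO3) = 0.02723 / 1 = 0.02723 mol.
mass = 0.02723 mol x 84.01 g/mol = 2.29 g.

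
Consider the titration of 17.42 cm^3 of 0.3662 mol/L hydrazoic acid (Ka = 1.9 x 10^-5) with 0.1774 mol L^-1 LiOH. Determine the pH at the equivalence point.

n(HN3) = 0.3662 x 0.01742 = 0.006379 mol; V(LiOH) at equivalence = 0.006379/0.1774 = 0.03596 L.
At equivalence all the acid is converted to N3-; total volume = 0.01742 + 0.03596 = 0.05338 L, so [N3-] = 0.006379/0.05338 = 0.1195 M.
Kb = Kw/Ka = 1.0e-14 / 1.9 x 10^-5 = 5.26e-10.
[OH^-] = sqrt(Kb x [N3-]) = sqrt(5.26e-10 x 0.1195) = 7.93e-6 M.
pOH = 5.10, so pH = 14.00 - 5.10 = 8.90.

8.90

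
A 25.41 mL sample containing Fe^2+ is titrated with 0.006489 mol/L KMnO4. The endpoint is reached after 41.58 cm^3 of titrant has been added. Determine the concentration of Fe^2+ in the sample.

0.0531 M

n(KMnO4) = 0.006489 x 0.04158 = 0.0002698 mol.
From the balanced equation, 1 mol KMnO4 reacts with 5 mol Fe^2+, so n(Fe^2+) = 0.0002698 x 5/1 = 0.001349 mol.
[Fe^2+] = 0.001349 / 0.02541 L = 0.0531 M.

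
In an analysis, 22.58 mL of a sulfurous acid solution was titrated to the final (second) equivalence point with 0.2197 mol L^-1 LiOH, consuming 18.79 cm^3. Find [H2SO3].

0.0914 M

n(LiOH) = 0.2197 x 0.01879 = 0.004128 mol.
At the final (second) equivalence point, 2 mol OH^- react per mol H2SO3, so n(H2SO3) = 0.004128 / 2 = 0.002064 mol.
[H2SO3] = 0.002064 / 0.02258 L = 0.0914 M.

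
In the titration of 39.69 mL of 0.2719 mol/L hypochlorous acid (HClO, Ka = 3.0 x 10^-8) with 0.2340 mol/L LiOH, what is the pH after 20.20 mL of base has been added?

7.41

Initial n(HClO) = 0.2719 x 0.03969 = 0.01079 mol.
n(LiOH) added = 0.2340 x 0.02020 = 0.004727 mol, converting that many moles of HClO to ClO-.
Remaining n(HClO) = 0.006065 mol; n(ClO-) = 0.004727 mol.
By Henderson-Hasselbalch, pH = pKa + log([A^-]/[HA]) = 7.52 + log(0.004727/0.006065) = 7.52 + (-0.11) = 7.41.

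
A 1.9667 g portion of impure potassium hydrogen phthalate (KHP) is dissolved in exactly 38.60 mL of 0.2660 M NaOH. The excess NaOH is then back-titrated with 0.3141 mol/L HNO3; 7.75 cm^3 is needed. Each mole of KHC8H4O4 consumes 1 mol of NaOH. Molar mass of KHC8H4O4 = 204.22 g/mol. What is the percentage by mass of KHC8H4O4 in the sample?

81.3%

Total n(NaOH) added = 0.2660 x 0.03860 = 0.01027 mol.
n(HNO3) used = 0.3141 x 0.007750 = 0.002434 mol, which equals the excess n(NaOH).
So n(NaOH) consumed by the sample = 0.01027 - 0.002434 = 0.007833 mol.
n(KHC8H4O4) = 0.007833 / 1 = 0.007833 mol.
mass KHC8H4O4 = 0.007833 x 204.22 = 1.600 g, so %KHC8H4O4 = 1.600/1.9667 x 100 = 81.3%.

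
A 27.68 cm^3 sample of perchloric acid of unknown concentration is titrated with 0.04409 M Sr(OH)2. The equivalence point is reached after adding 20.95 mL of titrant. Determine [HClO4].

0.0667 M

n(Sr(OH)2) delivered = 0.04409 x 0.02095 = 0.0009237 mol.
The reaction is 2 HClO4 + 1 Sr(OH)2, so n(HClO4) = 0.0009237 x 2/1 = 0.001847 mol.
[HClO4] = 0.001847 mol / 0.02768 L = 0.0667 M.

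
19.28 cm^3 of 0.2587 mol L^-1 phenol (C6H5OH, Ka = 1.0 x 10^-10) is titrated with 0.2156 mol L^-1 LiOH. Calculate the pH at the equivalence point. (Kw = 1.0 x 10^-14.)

n(C6H5OH) = 0.2587 x 0.01928 = 0.004988 mol; V(LiOH) at equivalence = 0.004988/0.2156 = 0.02313 L.
At equivalence all the acid is converted to C6H5O-; total volume = 0.01928 + 0.02313 = 0.04241 L, so [C6H5O-] = 0.004988/0.04241 = 0.1176 M.
Kb = Kw/Ka = 1.0e-14 / 1.0 x 10^-10 = 0.000100.
[OH^-] = sqrt(Kb x [C6H5O-]) = sqrt(0.000100 x 0.1176) = 0.00343 M.
pOH = 2.46, so pH = 14.00 - 2.46 = 11.54.

11.54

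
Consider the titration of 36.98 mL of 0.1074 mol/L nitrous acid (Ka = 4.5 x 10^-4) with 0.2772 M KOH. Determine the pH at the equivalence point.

8.12

n(HNO2) = 0.1074 x 0.03698 = 0.003972 mol; V(KOH) at equivalence = 0.003972/0.2772 = 0.01433 L.
At equivalence all the acid is converted to NO2-; total volume = 0.03698 + 0.01433 = 0.05131 L, so [NO2-] = 0.003972/0.05131 = 0.07741 M.
Kb = Kw/Ka = 1.0e-14 / 4.5 x 10^-4 = 2.22e-11.
[OH^-] = sqrt(Kb x [NO2-]) = sqrt(2.22e-11 x 0.07741) = 1.31e-6 M.
pOH = 5.88, so pH = 14.00 - 5.88 = 8.12.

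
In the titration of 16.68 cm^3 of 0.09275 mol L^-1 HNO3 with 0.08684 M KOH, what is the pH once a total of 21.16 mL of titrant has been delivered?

n(acid) = 0.09275 x 0.01668 = 0.001547 mol; n(KOH) added = 0.08684 x 0.02116 = 0.001838 mol.
Base is in excess by 0.001838 - 0.001547 = 0.0002905 mol in a total volume of 0.03784 L.
[OH^-] = 0.0002905/0.03784 = 0.007676 M, so pOH = 2.11 and pH = 14.00 - 2.11 = 11.89.

11.89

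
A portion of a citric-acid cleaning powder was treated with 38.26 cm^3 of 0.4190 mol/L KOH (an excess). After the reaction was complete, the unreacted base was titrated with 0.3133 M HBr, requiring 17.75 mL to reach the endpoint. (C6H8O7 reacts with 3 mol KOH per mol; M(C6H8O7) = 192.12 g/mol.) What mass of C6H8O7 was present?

0.670 g

Total n(KOH) added = 0.4190 x 0.03826 = 0.01603 mol.
n(HBr) used = 0.3133 x 0.01775 = 0.005561 mol, which equals the excess n(KOH).
So n(KOH) consumed by the sample = 0.01603 - 0.005561 = 0.01047 mol.
n(C6H8O7) = 0.01047 / 3 = 0.003490 mol.
mass = 0.003490 mol x 192.12 g/mol = 0.670 g.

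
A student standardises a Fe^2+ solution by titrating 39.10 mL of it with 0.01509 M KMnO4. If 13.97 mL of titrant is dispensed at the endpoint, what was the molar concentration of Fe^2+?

0.0270 M

n(KMnO4) = 0.01509 x 0.01397 = 0.0002108 mol.
From the balanced equation, 1 mol KMnO4 reacts with 5 mol Fe^2+, so n(Fe^2+) = 0.0002108 x 5/1 = 0.001054 mol.
[Fe^2+] = 0.001054 / 0.03910 L = 0.0270 M.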